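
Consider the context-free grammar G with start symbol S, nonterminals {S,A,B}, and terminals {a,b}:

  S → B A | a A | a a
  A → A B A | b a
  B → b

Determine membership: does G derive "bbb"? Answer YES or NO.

Convert to CNF:
  S -> B A | T1 A | T1 T1
  A -> A X2 | T0 T1
  B -> b
  T0 -> b
  T1 -> a
  X2 -> B A

Fill CYK table bottom-up:
  cell(0,0) b: {B,T0}  orig:{B}
  cell(1,1) b: {B,T0}  orig:{B}
  cell(2,2) b: {B,T0}  orig:{B}
  cell(0,1) bb: ∅
  cell(1,2) bb: ∅
  cell(0,2) bbb: ∅

S ∉ T[0,2] ⇒ NO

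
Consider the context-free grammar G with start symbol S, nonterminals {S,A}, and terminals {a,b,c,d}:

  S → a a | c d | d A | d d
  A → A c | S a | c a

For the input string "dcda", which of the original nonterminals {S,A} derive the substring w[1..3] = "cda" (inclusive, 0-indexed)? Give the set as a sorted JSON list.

CNF form of G:
  S -> T0 T2 | T1 T1 | T2 A | T2 T2
  A -> A T0 | S T1 | T0 T1
  T0 -> c
  T1 -> a
  T2 -> d

CYK fill, restricted to cells inside w[1..3]:
  [1..1]={T0}  "c"  orig:{}
  [2..2]={T2}  "d"  orig:{}
  [3..3]={T1}  "a"  orig:{}
  [1..2]={S}  "cd"
  [2..3]=∅  "da"
  [1..3]={A}  "cda"

Original NTs in T[1,3] deriving "cda": ["A"]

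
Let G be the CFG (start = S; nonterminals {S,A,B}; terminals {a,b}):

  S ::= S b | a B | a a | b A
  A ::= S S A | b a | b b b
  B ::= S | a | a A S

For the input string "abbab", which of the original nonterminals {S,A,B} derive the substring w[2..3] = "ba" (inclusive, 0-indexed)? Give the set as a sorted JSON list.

Convert to CNF:
  S -> S T0 | T0 A | T1 B | T1 T1
  A -> S X2 | T0 T1 | T0 X3
  B -> S T0 | T0 A | T1 B | T1 T1 | T1 X4 | a
  T0 -> b
  T1 -> a
  X2 -> S A
  X3 -> T0 T0
  X4 -> A S

Fill CYK table bottom-up (cells [i..j] with 2 ≤ i ≤ j ≤ 3 only):
  cell(2,2) b: {T0}  orig:{}
  cell(3,3) a: {B,T1}  orig:{B}
  cell(2,3) ba: {A}

Original NTs in T[2,3] deriving "ba": ["A"]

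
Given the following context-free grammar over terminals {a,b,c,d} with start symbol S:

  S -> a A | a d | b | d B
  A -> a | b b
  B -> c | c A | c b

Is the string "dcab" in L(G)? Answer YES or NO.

Convert to CNF:
  S -> T2 A | T2 T3 | T3 B | b
  A -> T0 T0 | a
  B -> T1 A | T1 T0 | c
  T0 -> b
  T1 -> c
  T2 -> a
  T3 -> d

Fill CYK table bottom-up:
  [0..0]={T3}  "d"  orig:{}
  [1..1]={B,T1}  "c"  orig:{B}
  [2..2]={A,T2}  "a"  orig:{A}
  [3..3]={S,T0}  "b"  orig:{S}
  [0..1]={S}  "dc"
  [1..2]={B}  "ca"
  [2..3]=∅  "ab"
  [0..2]={S}  "dca"
  [1..3]=∅  "cab"
  [0..3]=∅  "dcab"

S ∉ T[0,3] ⇒ NO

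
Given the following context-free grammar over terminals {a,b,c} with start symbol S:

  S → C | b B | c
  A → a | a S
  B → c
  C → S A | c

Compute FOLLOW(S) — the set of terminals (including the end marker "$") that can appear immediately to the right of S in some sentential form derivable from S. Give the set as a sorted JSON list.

FIRST iteration:
[1]
  A via A→a: +{a}
  B via B→c: +{c}
  C via C→c: +{c}
  S via S→C: +{c}
  S via S→b B: +{b}
  FIRST(S)={b,c}  FIRST(A)={a}  FIRST(B)={c}  FIRST(C)={c}
[2]
  C via C→S A: +{b}
  FIRST(S)={b,c}  FIRST(A)={a}  FIRST(B)={c}  FIRST(C)={b,c}
[3] done
  FIRST(S)={b,c}  FIRST(A)={a}  FIRST(B)={c}  FIRST(C)={b,c}

FOLLOW sets:
seed FOLLOW(S) with $
[1]
  C→S A: FOLLOW(S) ⊇ FIRST(A) = {a}; new: +{a}
  S→C: FOLLOW(C) ⊇ FOLLOW(S) ⊇ {$,a}; new: +{$,a}
  S→b B: FOLLOW(B) ⊇ FOLLOW(S) ⊇ {$,a}; new: +{$,a}
  S: {$,a}  A: {}  B: {$,a}  C: {$,a}
[2]
  C→S A: FOLLOW(A) ⊇ FOLLOW(C) ⊇ {$,a}; new: +{$,a}
  S: {$,a}  A: {$,a}  B: {$,a}  C: {$,a}
[3] (stable)
  S: {$,a}  A: {$,a}  B: {$,a}  C: {$,a}

FOLLOW(S) = ["$", "a"]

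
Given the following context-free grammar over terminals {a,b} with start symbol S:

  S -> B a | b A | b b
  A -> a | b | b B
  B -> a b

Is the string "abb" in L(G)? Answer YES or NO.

CNF form of G:
  S -> B T1 | T0 A | T0 T0
  A -> T0 B | a | b
  B -> T1 T0
  T0 -> b
  T1 -> a

Fill CYK table bottom-up:
  [0..0]={A,T1}  "a"  orig:{A}
  [1..1]={A,T0}  "b"  orig:{A}
  [2..2]={A,T0}  "b"  orig:{A}
  [0..1]={B}  "ab"
  [1..2]={S}  "bb"
  [0..2]=∅  "abb"

S ∉ T[0,2] ⇒ NO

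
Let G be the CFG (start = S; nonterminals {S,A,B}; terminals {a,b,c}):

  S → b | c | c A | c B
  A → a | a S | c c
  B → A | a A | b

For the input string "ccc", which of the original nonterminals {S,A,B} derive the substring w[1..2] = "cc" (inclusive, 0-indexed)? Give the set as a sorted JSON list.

CNF form of G:
  S -> T1 A | T1 B | b | c
  A -> T0 S | T1 T1 | a
  B -> T0 A | T0 S | T1 T1 | a | b
  T0 -> a
  T1 -> c

Fill CYK table bottom-up (cells [i..j] with 1 ≤ i ≤ j ≤ 2 only):
  cell(1,1) c: {S,T1}  orig:{S}
  cell(2,2) c: {S,T1}  orig:{S}
  cell(1,2) cc: {A,B}

Original NTs in T[1,2] deriving "cc": ["A", "B"]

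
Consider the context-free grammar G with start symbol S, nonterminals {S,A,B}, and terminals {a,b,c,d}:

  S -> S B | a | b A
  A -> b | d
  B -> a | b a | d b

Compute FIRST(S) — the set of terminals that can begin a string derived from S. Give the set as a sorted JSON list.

FIRST sets, iterate to fixpoint:
pass 1:
  A via A→b: +{b}
  A via A→d: +{d}
  B via B→a: +{a}
  B via B→b a: +{b}
  B via B→d b: +{d}
  S via S→a: +{a}
  S via S→b A: +{b}
  FIRST[S]={a,b}  FIRST[A]={b,d}  FIRST[B]={a,b,d}
pass 2: (no change)
  FIRST[S]={a,b}  FIRST[A]={b,d}  FIRST[B]={a,b,d}

FIRST(S) = ["a", "b"]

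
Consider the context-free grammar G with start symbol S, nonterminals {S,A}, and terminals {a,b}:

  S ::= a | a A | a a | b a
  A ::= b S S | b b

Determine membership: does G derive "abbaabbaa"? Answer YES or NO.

CNF form of G:
  S -> T0 T1 | T1 A | T1 T1 | a
  A -> T0 T0 | T0 X2
  T0 -> b
  T1 -> a
  X2 -> S S

CYK table (by increasing span):
  [0..0]={S,T1}  "a"  orig:{S}
  [1..1]={T0}  "b"  orig:{}
  [2..2]={T0}  "b"  orig:{}
  [3..3]={S,T1}  "a"  orig:{S}
  [4..4]={S,T1}  "a"  orig:{S}
  [5..5]={T0}  "b"  orig:{}
  [6..6]={T0}  "b"  orig:{}
  [7..7]={S,T1}  "a"  orig:{S}
  [8..8]={S,T1}  "a"  orig:{S}
  [0..1]=∅  "ab"
  [1..2]={A}  "bb"
  [2..3]={S}  "ba"
  [3..4]={S,X2}  "aa"  orig:{S}
  [4..5]=∅  "ab"
  [5..6]={A}  "bb"
  [6..7]={S}  "ba"
  [7..8]={S,X2}  "aa"  orig:{S}
  [0..2]={S}  "abb"
  [1..3]=∅  "bba"
  [2..4]={A,X2}  "baa"  orig:{A}
  [3..5]=∅  "aab"
  [4..6]={S}  "abb"
  [5..7]=∅  "bba"
  [6..8]={A,X2}  "baa"  orig:{A}
  [0..3]={X2}  "abba"  orig:{}
  [1..4]={A}  "bbaa"
  [2..5]=∅  "baab"
  [3..6]={X2}  "aabb"  orig:{}
  [4..7]={X2}  "abba"  orig:{}
  [5..8]={A}  "bbaa"
  [0..4]={S,X2}  "abbaa"  orig:{S}
  [1..5]=∅  "bbaab"
  [2..6]={A,X2}  "baabb"  orig:{A}
  [3..7]=∅  "aabba"
  [4..8]={S,X2}  "abbaa"  orig:{S}
  [0..5]=∅  "abbaab"
  [1..6]={A}  "bbaabb"
  [2..7]=∅  "baabba"
  [3..8]={X2}  "aabbaa"  orig:{}
  [0..6]={S}  "abbaabb"
  [1..7]=∅  "bbaabba"
  [2..8]={A,X2}  "baabbaa"  orig:{A}
  [0..7]={X2}  "abbaabba"  orig:{}
  [1..8]={A}  "bbaabbaa"
  [0..8]={S,X2}  "abbaabbaa"  orig:{S}

S ∈ T[0,8] ⇒ YES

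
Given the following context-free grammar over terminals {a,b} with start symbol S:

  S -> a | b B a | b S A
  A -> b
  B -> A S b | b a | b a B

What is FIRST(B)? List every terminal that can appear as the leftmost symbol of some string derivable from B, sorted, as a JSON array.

Compute FIRST by fixpoint:
iter 1:
  A via A→b: +{b}
  B via B→A S b: +{b}
  S via S→a: +{a}
  S via S→b B a: +{b}
  FIRST(S)={a,b}  FIRST(A)={b}  FIRST(B)={b}
iter 2: (stable)
  FIRST(S)={a,b}  FIRST(A)={b}  FIRST(B)={b}

FIRST(B) = ["b"]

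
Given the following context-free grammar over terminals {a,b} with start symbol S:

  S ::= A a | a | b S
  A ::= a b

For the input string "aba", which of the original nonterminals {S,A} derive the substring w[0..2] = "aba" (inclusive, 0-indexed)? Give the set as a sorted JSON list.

Convert to CNF:
  S -> A T0 | T1 S | a
  A -> T0 T1
  T0 -> a
  T1 -> b

CYK fill (cells [i..j] with 0 ≤ i ≤ j ≤ 2 only):
  [0..0]={S,T0}  "a"  orig:{S}
  [1..1]={T1}  "b"  orig:{}
  [2..2]={S,T0}  "a"  orig:{S}
  [0..1]={A}  "ab"
  [1..2]={S}  "ba"
  [0..2]={S}  "aba"

Original NTs in T[0,2] deriving "aba": ["S"]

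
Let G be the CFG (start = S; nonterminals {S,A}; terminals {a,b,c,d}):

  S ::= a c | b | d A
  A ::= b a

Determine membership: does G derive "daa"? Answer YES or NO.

CNF form of G:
  S -> T1 T2 | T3 A | b
  A -> T0 T1
  T0 -> b
  T1 -> a
  T2 -> c
  T3 -> d

CYK table (by increasing span):
  cell(0,0) d: {T3}  orig:{}
  cell(1,1) a: {T1}  orig:{}
  cell(2,2) a: {T1}  orig:{}
  cell(0,1) da: ∅
  cell(1,2) aa: ∅
  cell(0,2) daa: ∅

S ∉ T[0,2] ⇒ NO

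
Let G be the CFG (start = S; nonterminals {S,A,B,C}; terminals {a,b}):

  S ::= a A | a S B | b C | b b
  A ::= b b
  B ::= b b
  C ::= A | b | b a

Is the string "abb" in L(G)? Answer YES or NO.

CNF form of G:
  S -> T0 C | T0 T0 | T1 A | T1 X2
  A -> T0 T0
  B -> T0 T0
  C -> T0 T0 | T0 T1 | b
  T0 -> b
  T1 -> a
  X2 -> S B

CYK table (by increasing span):
  [0..0]={T1}  "a"  orig:{}
  [1..1]={C,T0}  "b"  orig:{C}
  [2..2]={C,T0}  "b"  orig:{C}
  [0..1]=∅  "ab"
  [1..2]={A,B,C,S}  "bb"
  [0..2]={S}  "abb"

S ∈ T[0,2] ⇒ YES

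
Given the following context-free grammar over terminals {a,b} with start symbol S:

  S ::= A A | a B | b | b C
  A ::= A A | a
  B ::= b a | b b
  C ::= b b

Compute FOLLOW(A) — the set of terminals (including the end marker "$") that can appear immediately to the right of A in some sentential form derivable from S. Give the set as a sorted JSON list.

FIRST iteration:
round 1:
  A via A→a: +{a}
  B via B→b a: +{b}
  C via C→b b: +{b}
  S via S→A A: +{a}
  S via S→b: +{b}
  S: {a,b}  A: {a}  B: {b}  C: {b}
round 2: done
  S: {a,b}  A: {a}  B: {b}  C: {b}

FOLLOW sets:
seed FOLLOW(S) with $
pass 1:
  A→A A: FOLLOW(A) ⊇ FIRST(A) = {a}; new: +{a}
  S→A A: FOLLOW(A) ⊇ FOLLOW(S) ⊇ {$}; new: +{$}
  S→a B: FOLLOW(B) ⊇ FOLLOW(S) ⊇ {$}; new: +{$}
  S→b C: FOLLOW(C) ⊇ FOLLOW(S) ⊇ {$}; new: +{$}
  FOLLOW(S)={$}  FOLLOW(A)={$,a}  FOLLOW(B)={$}  FOLLOW(C)={$}
pass 2: done
  FOLLOW(S)={$}  FOLLOW(A)={$,a}  FOLLOW(B)={$}  FOLLOW(C)={$}

FOLLOW(A) = ["$", "a"]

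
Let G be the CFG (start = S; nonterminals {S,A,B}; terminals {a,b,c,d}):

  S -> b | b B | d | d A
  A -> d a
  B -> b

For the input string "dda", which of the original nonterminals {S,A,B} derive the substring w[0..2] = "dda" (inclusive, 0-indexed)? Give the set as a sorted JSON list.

CNF form of G:
  S -> T0 A | T2 B | b | d
  A -> T0 T1
  B -> b
  T0 -> d
  T1 -> a
  T2 -> b

Fill CYK table bottom-up (cells [i..j] with 0 ≤ i ≤ j ≤ 2 only):
  cell(0,0) d: {S,T0}  orig:{S}
  cell(1,1) d: {S,T0}  orig:{S}
  cell(2,2) a: {T1}  orig:{}
  cell(0,1) dd: ∅
  cell(1,2) da: {A}
  cell(0,2) dda: {S}

Original NTs in T[0,2] deriving "dda": ["S"]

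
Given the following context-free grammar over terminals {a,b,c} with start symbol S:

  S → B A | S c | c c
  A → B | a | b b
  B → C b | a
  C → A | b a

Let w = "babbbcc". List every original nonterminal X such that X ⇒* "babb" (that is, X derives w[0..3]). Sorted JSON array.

Convert to CNF:
  S -> B A | S T2 | T2 T2
  A -> C T0 | T0 T0 | a
  B -> C T0 | a
  C -> C T0 | T0 T0 | T0 T1 | a
  T0 -> b
  T1 -> a
  T2 -> c

CYK table (by increasing span), restricted to cells inside w[0..3]:
  T[0,0] 'b' = {T0}  orig:{}
  T[1,1] 'a' = {A,B,C,T1}  orig:{A,B,C}
  T[2,2] 'b' = {T0}  orig:{}
  T[3,3] 'b' = {T0}  orig:{}
  T[0,1] 'ba' = {C}
  T[1,2] 'ab' = {A,B,C}
  T[2,3] 'bb' = {A,C}
  T[0,2] 'bab' = {A,B,C}
  T[1,3] 'abb' = {A,B,C,S}
  T[0,3] 'babb' = {A,B,C}

Original NTs in T[0,3] deriving "babb": ["A", "B", "C"]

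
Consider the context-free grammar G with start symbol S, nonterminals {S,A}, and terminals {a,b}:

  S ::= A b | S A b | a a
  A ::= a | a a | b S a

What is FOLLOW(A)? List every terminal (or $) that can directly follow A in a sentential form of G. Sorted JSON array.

FIRST sets, iterate to fixpoint:
pass 1:
  A via A→a: +{a}
  A via A→b S a: +{b}
  S via S→A b: +{a,b}
  FIRST[S]={a,b}  FIRST[A]={a,b}
pass 2: — fixpoint
  FIRST[S]={a,b}  FIRST[A]={a,b}

Compute FOLLOW by fixpoint:
initialize: $ ∈ FOLLOW(S)
iter 1:
  A→b S a: FOLLOW(S) ⊇ FIRST(a) = {a}; new: +{a}
  S→A b: FOLLOW(A) ⊇ FIRST(b) = {b}; new: +{b}
  S→S A b: FOLLOW(S) ⊇ FIRST(A) = {a,b}; new: +{b}
  FOLLOW(S)={$,a,b}  FOLLOW(A)={b}
iter 2: — fixpoint
  FOLLOW(S)={$,a,b}  FOLLOW(A)={b}

FOLLOW(A) = ["b"]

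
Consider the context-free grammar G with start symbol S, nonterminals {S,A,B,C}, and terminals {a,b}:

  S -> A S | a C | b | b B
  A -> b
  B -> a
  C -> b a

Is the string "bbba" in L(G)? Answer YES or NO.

CNF form of G:
  S -> A S | T0 B | T1 C | b
  A -> b
  B -> a
  C -> T0 T1
  T0 -> b
  T1 -> a

Fill CYK table bottom-up:
  [0..0]={A,S,T0}  "b"  orig:{A,S}
  [1..1]={A,S,T0}  "b"  orig:{A,S}
  [2..2]={A,S,T0}  "b"  orig:{A,S}
  [3..3]={B,T1}  "a"  orig:{B}
  [0..1]={S}  "bb"
  [1..2]={S}  "bb"
  [2..3]={C,S}  "ba"
  [0..2]={S}  "bbb"
  [1..3]={S}  "bba"
  [0..3]={S}  "bbba"

S ∈ T[0,3] ⇒ YES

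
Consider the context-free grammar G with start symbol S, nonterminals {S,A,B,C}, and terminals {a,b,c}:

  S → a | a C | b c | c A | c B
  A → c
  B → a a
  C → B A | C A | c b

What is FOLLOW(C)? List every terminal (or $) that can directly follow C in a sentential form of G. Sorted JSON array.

FIRST iteration:
iter 1:
  A via A→c: +{c}
  B via B→a a: +{a}
  C via C→B A: +{a}
  C via C→c b: +{c}
  S via S→a: +{a}
  S via S→b c: +{b}
  S via S→c A: +{c}
  S: {a,b,c}  A: {c}  B: {a}  C: {a,c}
iter 2: — fixpoint
  S: {a,b,c}  A: {c}  B: {a}  C: {a,c}

Compute FOLLOW by fixpoint:
FOLLOW(S) := {$}
pass 1:
  C→B A: FOLLOW(B) ⊇ FIRST(A) = {c}; new: +{c}
  C→C A: FOLLOW(C) ⊇ FIRST(A) = {c}; new: +{c}
  C→C A: FOLLOW(A) ⊇ FOLLOW(C) ⊇ {c}; new: +{c}
  S→a C: FOLLOW(C) ⊇ FOLLOW(S) ⊇ {$}; new: +{$}
  S→c A: FOLLOW(A) ⊇ FOLLOW(S) ⊇ {$}; new: +{$}
  S→c B: FOLLOW(B) ⊇ FOLLOW(S) ⊇ {$}; new: +{$}
  S: {$}  A: {$,c}  B: {$,c}  C: {$,c}
pass 2: (no change)
  S: {$}  A: {$,c}  B: {$,c}  C: {$,c}

FOLLOW(C) = ["$", "c"]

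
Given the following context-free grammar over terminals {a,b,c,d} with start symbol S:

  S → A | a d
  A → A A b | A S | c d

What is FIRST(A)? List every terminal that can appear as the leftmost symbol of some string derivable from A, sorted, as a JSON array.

Compute FIRST by fixpoint:
iter 1:
  A via A→c d: +{c}
  S via S→A: +{c}
  S via S→a d: +{a}
  S: {a,c}  A: {c}
iter 2: (stable)
  S: {a,c}  A: {c}

FIRST(A) = ["c"]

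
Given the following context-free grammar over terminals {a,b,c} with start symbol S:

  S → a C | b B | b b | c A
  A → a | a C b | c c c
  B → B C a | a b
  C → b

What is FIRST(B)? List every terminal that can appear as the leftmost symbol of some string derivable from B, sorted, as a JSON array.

Compute FIRST by fixpoint:
pass 1:
  A via A→a: +{a}
  A via A→c c c: +{c}
  B via B→a b: +{a}
  C via C→b: +{b}
  S via S→a C: +{a}
  S via S→b B: +{b}
  S via S→c A: +{c}
  FIRST[S]={a,b,c}  FIRST[A]={a,c}  FIRST[B]={a}  FIRST[C]={b}
pass 2: done
  FIRST[S]={a,b,c}  FIRST[A]={a,c}  FIRST[B]={a}  FIRST[C]={b}

FIRST(B) = ["a"]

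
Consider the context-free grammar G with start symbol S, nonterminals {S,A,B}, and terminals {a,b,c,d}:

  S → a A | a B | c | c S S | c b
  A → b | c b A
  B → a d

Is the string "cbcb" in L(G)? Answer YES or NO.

Convert to CNF:
  S -> T0 T1 | T0 X5 | T2 A | T2 B | c
  A -> T0 X4 | b
  B -> T2 T3
  T0 -> c
  T1 -> b
  T2 -> a
  T3 -> d
  X4 -> T1 A
  X5 -> S S

CYK fill:
  T[0,0] 'c' = {S,T0}  orig:{S}
  T[1,1] 'b' = {A,T1}  orig:{A}
  T[2,2] 'c' = {S,T0}  orig:{S}
  T[3,3] 'b' = {A,T1}  orig:{A}
  T[0,1] 'cb' = {S}
  T[1,2] 'bc' = ∅
  T[2,3] 'cb' = {S}
  T[0,2] 'cbc' = {X5}  orig:{}
  T[1,3] 'bcb' = ∅
  T[0,3] 'cbcb' = {X5}  orig:{}

S ∉ T[0,3] ⇒ NO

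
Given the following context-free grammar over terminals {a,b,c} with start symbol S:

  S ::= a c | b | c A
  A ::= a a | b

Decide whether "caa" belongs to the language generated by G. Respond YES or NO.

Convert to CNF:
  S -> T0 T1 | T1 A | b
  A -> T0 T0 | b
  T0 -> a
  T1 -> c

CYK table (by increasing span):
  [0..0]={T1}  "c"  orig:{}
  [1..1]={T0}  "a"  orig:{}
  [2..2]={T0}  "a"  orig:{}
  [0..1]=∅  "ca"
  [1..2]={A}  "aa"
  [0..2]={S}  "caa"

S ∈ T[0,2] ⇒ YES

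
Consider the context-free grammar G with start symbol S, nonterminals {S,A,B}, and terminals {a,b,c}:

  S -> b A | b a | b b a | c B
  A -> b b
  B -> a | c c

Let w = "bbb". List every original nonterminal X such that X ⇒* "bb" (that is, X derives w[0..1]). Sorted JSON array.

Convert to CNF:
  S -> T0 A | T0 T2 | T0 X3 | T1 B
  A -> T0 T0
  B -> T1 T1 | a
  T0 -> b
  T1 -> c
  T2 -> a
  X3 -> T0 T2

Fill CYK table bottom-up — only the sub-triangle for w[0..1]:
  T[0,0] 'b' = {T0}  orig:{}
  T[1,1] 'b' = {T0}  orig:{}
  T[0,1] 'bb' = {A}

Original NTs in T[0,1] deriving "bb": ["A"]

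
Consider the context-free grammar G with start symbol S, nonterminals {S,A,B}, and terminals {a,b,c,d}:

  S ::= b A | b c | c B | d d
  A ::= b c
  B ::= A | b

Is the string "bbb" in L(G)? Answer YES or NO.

Convert to CNF:
  S -> T0 A | T0 T1 | T1 B | T2 T2
  A -> T0 T1
  B -> T0 T1 | b
  T0 -> b
  T1 -> c
  T2 -> d

CYK table (by increasing span):
  [0..0]={B,T0}  "b"  orig:{B}
  [1..1]={B,T0}  "b"  orig:{B}
  [2..2]={B,T0}  "b"  orig:{B}
  [0..1]=∅  "bb"
  [1..2]=∅  "bb"
  [0..2]=∅  "bbb"

S ∉ T[0,2] ⇒ NO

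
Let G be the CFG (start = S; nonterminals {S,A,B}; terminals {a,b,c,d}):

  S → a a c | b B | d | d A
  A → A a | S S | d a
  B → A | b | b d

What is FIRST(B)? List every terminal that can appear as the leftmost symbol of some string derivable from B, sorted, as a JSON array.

FIRST sets, iterate to fixpoint:
round 1:
  A via A→d a: +{d}
  B via B→A: +{d}
  B via B→b: +{b}
  S via S→a a c: +{a}
  S via S→b B: +{b}
  S via S→d: +{d}
  FIRST(S)={a,b,d}  FIRST(A)={d}  FIRST(B)={b,d}
round 2:
  A via A→S S: +{a,b}
  B via B→A: +{a}
  FIRST(S)={a,b,d}  FIRST(A)={a,b,d}  FIRST(B)={a,b,d}
round 3: done
  FIRST(S)={a,b,d}  FIRST(A)={a,b,d}  FIRST(B)={a,b,d}

FIRST(B) = ["a", "b", "d"]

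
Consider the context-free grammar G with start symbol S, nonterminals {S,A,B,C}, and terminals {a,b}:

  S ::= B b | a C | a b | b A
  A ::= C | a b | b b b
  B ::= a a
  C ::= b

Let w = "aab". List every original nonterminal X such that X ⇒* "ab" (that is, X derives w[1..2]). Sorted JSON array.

Convert to CNF:
  S -> B T1 | T0 C | T0 T1 | T1 A
  A -> T0 T1 | T1 X2 | b
  B -> T0 T0
  C -> b
  T0 -> a
  T1 -> b
  X2 -> T1 T1

Fill CYK table bottom-up — only the sub-triangle for w[1..2]:
  T[1,1] 'a' = {T0}  orig:{}
  T[2,2] 'b' = {A,C,T1}  orig:{A,C}
  T[1,2] 'ab' = {A,S}

Original NTs in T[1,2] deriving "ab": ["A", "S"]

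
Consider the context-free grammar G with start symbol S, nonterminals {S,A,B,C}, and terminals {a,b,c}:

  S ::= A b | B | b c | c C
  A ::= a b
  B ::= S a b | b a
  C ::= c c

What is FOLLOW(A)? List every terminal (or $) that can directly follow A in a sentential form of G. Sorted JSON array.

FIRST sets, iterate to fixpoint:
pass 1:
  A via A→a b: +{a}
  B via B→b a: +{b}
  C via C→c c: +{c}
  S via S→A b: +{a}
  S via S→B: +{b}
  S via S→c C: +{c}
  S: {a,b,c}  A: {a}  B: {b}  C: {c}
pass 2:
  B via B→S a b: +{a,c}
  S: {a,b,c}  A: {a}  B: {a,b,c}  C: {c}
pass 3: (stable)
  S: {a,b,c}  A: {a}  B: {a,b,c}  C: {c}

FOLLOW sets:
initialize: $ ∈ FOLLOW(S)
round 1:
  B→S a b: FOLLOW(S) ⊇ FIRST(a) = {a}; new: +{a}
  S→A b: FOLLOW(A) ⊇ FIRST(b) = {b}; new: +{b}
  S→B: FOLLOW(B) ⊇ FOLLOW(S) ⊇ {$,a}; new: +{$,a}
  S→c C: FOLLOW(C) ⊇ FOLLOW(S) ⊇ {$,a}; new: +{$,a}
  S: {$,a}  A: {b}  B: {$,a}  C: {$,a}
round 2: done
  S: {$,a}  A: {b}  B: {$,a}  C: {$,a}

FOLLOW(A) = ["b"]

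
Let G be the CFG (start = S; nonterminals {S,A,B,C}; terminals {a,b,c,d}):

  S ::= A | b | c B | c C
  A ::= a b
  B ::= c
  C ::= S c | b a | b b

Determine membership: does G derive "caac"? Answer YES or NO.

CNF form of G:
  S -> T0 T1 | T2 B | T2 C | b
  A -> T0 T1
  B -> c
  C -> S T2 | T1 T0 | T1 T1
  T0 -> a
  T1 -> b
  T2 -> c

CYK fill:
  cell(0,0) c: {B,T2}  orig:{B}
  cell(1,1) a: {T0}  orig:{}
  cell(2,2) a: {T0}  orig:{}
  cell(3,3) c: {B,T2}  orig:{B}
  cell(0,1) ca: ∅
  cell(1,2) aa: ∅
  cell(2,3) ac: ∅
  cell(0,2) caa: ∅
  cell(1,3) aac: ∅
  cell(0,3) caac: ∅

S ∉ T[0,3] ⇒ NO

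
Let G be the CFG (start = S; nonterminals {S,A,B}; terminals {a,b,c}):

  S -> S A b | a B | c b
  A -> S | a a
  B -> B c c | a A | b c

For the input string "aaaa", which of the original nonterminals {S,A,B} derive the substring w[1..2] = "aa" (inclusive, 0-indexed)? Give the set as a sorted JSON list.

CNF form of G:
  S -> S X5 | T1 B | T2 T0
  A -> S X3 | T1 B | T1 T1 | T2 T0
  B -> B X4 | T0 T2 | T1 A
  T0 -> b
  T1 -> a
  T2 -> c
  X3 -> A T0
  X4 -> T2 T2
  X5 -> A T0

CYK table (by increasing span) — only the sub-triangle for w[1..2]:
  T[1,1] 'a' = {T1}  orig:{}
  T[2,2] 'a' = {T1}  orig:{}
  T[1,2] 'aa' = {A}

Original NTs in T[1,2] deriving "aa": ["A"]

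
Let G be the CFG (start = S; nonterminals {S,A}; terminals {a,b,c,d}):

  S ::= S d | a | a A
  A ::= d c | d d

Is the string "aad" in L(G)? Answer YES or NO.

Convert to CNF:
  S -> S T0 | T2 A | a
  A -> T0 T0 | T0 T1
  T0 -> d
  T1 -> c
  T2 -> a

CYK table (by increasing span):
  [0..0]={S,T2}  "a"  orig:{S}
  [1..1]={S,T2}  "a"  orig:{S}
  [2..2]={T0}  "d"  orig:{}
  [0..1]=∅  "aa"
  [1..2]={S}  "ad"
  [0..2]=∅  "aad"

S ∉ T[0,2] ⇒ NO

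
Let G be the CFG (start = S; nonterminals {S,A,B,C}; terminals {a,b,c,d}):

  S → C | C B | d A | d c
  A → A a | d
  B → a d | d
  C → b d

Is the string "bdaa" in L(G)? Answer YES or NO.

CNF form of G:
  S -> C B | T1 A | T1 T3 | T2 T1
  A -> A T0 | d
  B -> T0 T1 | d
  C -> T2 T1
  T0 -> a
  T1 -> d
  T2 -> b
  T3 -> c

Fill CYK table bottom-up:
  [0..0]={T2}  "b"  orig:{}
  [1..1]={A,B,T1}  "d"  orig:{A,B}
  [2..2]={T0}  "a"  orig:{}
  [3..3]={T0}  "a"  orig:{}
  [0..1]={C,S}  "bd"
  [1..2]={A}  "da"
  [2..3]=∅  "aa"
  [0..2]=∅  "bda"
  [1..3]={A}  "daa"
  [0..3]=∅  "bdaa"

S ∉ T[0,3] ⇒ NO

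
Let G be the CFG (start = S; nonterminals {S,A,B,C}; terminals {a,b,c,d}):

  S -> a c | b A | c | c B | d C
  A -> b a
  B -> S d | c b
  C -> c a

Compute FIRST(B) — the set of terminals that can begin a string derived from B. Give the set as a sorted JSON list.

FIRST sets, iterate to fixpoint:
iter 1:
  A via A→b a: +{b}
  B via B→c b: +{c}
  C via C→c a: +{c}
  S via S→a c: +{a}
  S via S→b A: +{b}
  S via S→c: +{c}
  S via S→d C: +{d}
  FIRST[S]={a,b,c,d}  FIRST[A]={b}  FIRST[B]={c}  FIRST[C]={c}
iter 2:
  B via B→S d: +{a,b,d}
  FIRST[S]={a,b,c,d}  FIRST[A]={b}  FIRST[B]={a,b,c,d}  FIRST[C]={c}
iter 3: — fixpoint
  FIRST[S]={a,b,c,d}  FIRST[A]={b}  FIRST[B]={a,b,c,d}  FIRST[C]={c}

FIRST(B) = ["a", "b", "c", "d"]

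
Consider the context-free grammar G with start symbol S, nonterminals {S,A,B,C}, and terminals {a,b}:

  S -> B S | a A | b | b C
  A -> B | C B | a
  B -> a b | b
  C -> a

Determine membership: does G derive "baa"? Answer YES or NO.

Convert to CNF:
  S -> B S | T0 A | T1 C | b
  A -> C B | T0 T1 | a | b
  B -> T0 T1 | b
  C -> a
  T0 -> a
  T1 -> b

CYK fill:
  cell(0,0) b: {A,B,S,T1}  orig:{A,B,S}
  cell(1,1) a: {A,C,T0}  orig:{A,C}
  cell(2,2) a: {A,C,T0}  orig:{A,C}
  cell(0,1) ba: {S}
  cell(1,2) aa: {S}
  cell(0,2) baa: {S}

S ∈ T[0,2] ⇒ YES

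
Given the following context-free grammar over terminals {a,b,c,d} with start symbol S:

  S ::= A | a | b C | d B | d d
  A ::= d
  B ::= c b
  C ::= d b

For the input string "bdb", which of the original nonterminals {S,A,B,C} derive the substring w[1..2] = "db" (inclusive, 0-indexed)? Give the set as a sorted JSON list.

CNF form of G:
  S -> T1 C | T2 B | T2 T2 | a | d
  A -> d
  B -> T0 T1
  C -> T2 T1
  T0 -> c
  T1 -> b
  T2 -> d

CYK table (by increasing span) (cells [i..j] with 1 ≤ i ≤ j ≤ 2 only):
  cell(1,1) d: {A,S,T2}  orig:{A,S}
  cell(2,2) b: {T1}  orig:{}
  cell(1,2) db: {C}

Original NTs in T[1,2] deriving "db": ["C"]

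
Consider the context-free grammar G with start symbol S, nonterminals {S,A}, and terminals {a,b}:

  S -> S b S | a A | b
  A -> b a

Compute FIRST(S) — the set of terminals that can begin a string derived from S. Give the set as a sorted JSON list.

Compute FIRST by fixpoint:
pass 1:
  A via A→b a: +{b}
  S via S→a A: +{a}
  S via S→b: +{b}
  FIRST(S)={a,b}  FIRST(A)={b}
pass 2: (stable)
  FIRST(S)={a,b}  FIRST(A)={b}

FIRST(S) = ["a", "b"]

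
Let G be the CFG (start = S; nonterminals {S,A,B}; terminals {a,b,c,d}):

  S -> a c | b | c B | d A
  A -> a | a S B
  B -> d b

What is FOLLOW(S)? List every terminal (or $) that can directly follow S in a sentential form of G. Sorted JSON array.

FIRST iteration:
iter 1:
  A via A→a: +{a}
  B via B→d b: +{d}
  S via S→a c: +{a}
  S via S→b: +{b}
  S via S→c B: +{c}
  S via S→d A: +{d}
  S: {a,b,c,d}  A: {a}  B: {d}
iter 2: (stable)
  S: {a,b,c,d}  A: {a}  B: {d}

FOLLOW sets:
FOLLOW(S) := {$}
pass 1:
  A→a S B: FOLLOW(S) ⊇ FIRST(B) = {d}; new: +{d}
  S→c B: FOLLOW(B) ⊇ FOLLOW(S) ⊇ {$,d}; new: +{$,d}
  S→d A: FOLLOW(A) ⊇ FOLLOW(S) ⊇ {$,d}; new: +{$,d}
  FOLLOW[S]={$,d}  FOLLOW[A]={$,d}  FOLLOW[B]={$,d}
pass 2: (no change)
  FOLLOW[S]={$,d}  FOLLOW[A]={$,d}  FOLLOW[B]={$,d}

FOLLOW(S) = ["$", "d"]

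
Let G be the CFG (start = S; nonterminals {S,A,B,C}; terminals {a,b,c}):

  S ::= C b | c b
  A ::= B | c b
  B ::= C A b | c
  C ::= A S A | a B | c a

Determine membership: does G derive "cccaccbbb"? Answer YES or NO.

CNF form of G:
  S -> C T0 | T1 T0
  A -> C X3 | T1 T0 | c
  B -> C X4 | c
  C -> A X5 | T1 T2 | T2 B
  T0 -> b
  T1 -> c
  T2 -> a
  X3 -> A T0
  X4 -> A T0
  X5 -> S A

Fill CYK table bottom-up:
  [0..0]={A,B,T1}  "c"  orig:{A,B}
  [1..1]={A,B,T1}  "c"  orig:{A,B}
  [2..2]={A,B,T1}  "c"  orig:{A,B}
  [3..3]={T2}  "a"  orig:{}
  [4..4]={A,B,T1}  "c"  orig:{A,B}
  [5..5]={A,B,T1}  "c"  orig:{A,B}
  [6..6]={T0}  "b"  orig:{}
  [7..7]={T0}  "b"  orig:{}
  [8..8]={T0}  "b"  orig:{}
  [0..1]=∅  "cc"
  [1..2]=∅  "cc"
  [2..3]={C}  "ca"
  [3..4]={C}  "ac"
  [4..5]=∅  "cc"
  [5..6]={A,S,X3,X4}  "cb"  orig:{A,S}
  [6..7]=∅  "bb"
  [7..8]=∅  "bb"
  [0..2]=∅  "ccc"
  [1..3]=∅  "cca"
  [2..4]=∅  "cac"
  [3..5]=∅  "acc"
  [4..6]=∅  "ccb"
  [5..7]={X3,X4}  "cbb"  orig:{}
  [6..8]=∅  "bbb"
  [0..3]=∅  "ccca"
  [1..4]=∅  "ccac"
  [2..5]=∅  "cacc"
  [3..6]={A,B}  "accb"
  [4..7]=∅  "ccbb"
  [5..8]=∅  "cbbb"
  [0..4]=∅  "cccac"
  [1..5]=∅  "ccacc"
  [2..6]=∅  "caccb"
  [3..7]={A,B,X3,X4}  "accbb"  orig:{A,B}
  [4..8]=∅  "ccbbb"
  [0..5]=∅  "cccacc"
  [1..6]=∅  "ccaccb"
  [2..7]=∅  "caccbb"
  [3..8]={X3,X4}  "accbbb"  orig:{}
  [0..6]=∅  "cccaccb"
  [1..7]=∅  "ccaccbb"
  [2..8]=∅  "caccbbb"
  [0..7]=∅  "cccaccbb"
  [1..8]=∅  "ccaccbbb"
  [0..8]=∅  "cccaccbbb"

S ∉ T[0,8] ⇒ NO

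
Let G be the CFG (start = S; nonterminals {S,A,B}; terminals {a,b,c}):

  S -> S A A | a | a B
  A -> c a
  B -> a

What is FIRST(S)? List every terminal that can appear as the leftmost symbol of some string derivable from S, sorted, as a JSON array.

FIRST sets, iterate to fixpoint:
round 1:
  A via A→c a: +{c}
  B via B→a: +{a}
  S via S→a: +{a}
  S: {a}  A: {c}  B: {a}
round 2: done
  S: {a}  A: {c}  B: {a}

FIRST(S) = ["a"]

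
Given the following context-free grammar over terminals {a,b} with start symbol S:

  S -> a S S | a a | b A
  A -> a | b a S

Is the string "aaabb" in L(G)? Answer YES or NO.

CNF form of G:
  S -> T0 A | T1 T1 | T1 X3
  A -> T0 X2 | a
  T0 -> b
  T1 -> a
  X2 -> T1 S
  X3 -> S S

CYK table (by increasing span):
  T[0,0] 'a' = {A,T1}  orig:{A}
  T[1,1] 'a' = {A,T1}  orig:{A}
  T[2,2] 'a' = {A,T1}  orig:{A}
  T[3,3] 'b' = {T0}  orig:{}
  T[4,4] 'b' = {T0}  orig:{}
  T[0,1] 'aa' = {S}
  T[1,2] 'aa' = {S}
  T[2,3] 'ab' = ∅
  T[3,4] 'bb' = ∅
  T[0,2] 'aaa' = {X2}  orig:{}
  T[1,3] 'aab' = ∅
  T[2,4] 'abb' = ∅
  T[0,3] 'aaab' = ∅
  T[1,4] 'aabb' = ∅
  T[0,4] 'aaabb' = ∅

S ∉ T[0,4] ⇒ NO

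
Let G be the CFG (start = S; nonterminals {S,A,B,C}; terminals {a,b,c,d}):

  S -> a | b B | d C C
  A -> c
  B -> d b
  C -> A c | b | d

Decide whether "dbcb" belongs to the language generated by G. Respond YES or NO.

Convert to CNF:
  S -> T0 X3 | T1 B | a
  A -> c
  B -> T0 T1
  C -> A T2 | b | d
  T0 -> d
  T1 -> b
  T2 -> c
  X3 -> C C

CYK fill:
  cell(0,0) d: {C,T0}  orig:{C}
  cell(1,1) b: {C,T1}  orig:{C}
  cell(2,2) c: {A,T2}  orig:{A}
  cell(3,3) b: {C,T1}  orig:{C}
  cell(0,1) db: {B,X3}  orig:{B}
  cell(1,2) bc: ∅
  cell(2,3) cb: ∅
  cell(0,2) dbc: ∅
  cell(1,3) bcb: ∅
  cell(0,3) dbcb: ∅

S ∉ T[0,3] ⇒ NO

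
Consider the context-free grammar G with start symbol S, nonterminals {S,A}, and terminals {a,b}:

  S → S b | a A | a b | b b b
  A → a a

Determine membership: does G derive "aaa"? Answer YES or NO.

Convert to CNF:
  S -> S T1 | T0 A | T0 T1 | T1 X2
  A -> T0 T0
  T0 -> a
  T1 -> b
  X2 -> T1 T1

Fill CYK table bottom-up:
  [0..0]={T0}  "a"  orig:{}
  [1..1]={T0}  "a"  orig:{}
  [2..2]={T0}  "a"  orig:{}
  [0..1]={A}  "aa"
  [1..2]={A}  "aa"
  [0..2]={S}  "aaa"

S ∈ T[0,2] ⇒ YES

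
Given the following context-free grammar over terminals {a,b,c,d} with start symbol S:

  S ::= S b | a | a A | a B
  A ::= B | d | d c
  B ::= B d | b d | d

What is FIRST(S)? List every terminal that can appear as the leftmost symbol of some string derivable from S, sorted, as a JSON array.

Compute FIRST by fixpoint:
pass 1:
  A via A→d: +{d}
  B via B→b d: +{b}
  B via B→d: +{d}
  S via S→a: +{a}
  S: {a}  A: {d}  B: {b,d}
pass 2:
  A via A→B: +{b}
  S: {a}  A: {b,d}  B: {b,d}
pass 3: — fixpoint
  S: {a}  A: {b,d}  B: {b,d}

FIRST(S) = ["a"]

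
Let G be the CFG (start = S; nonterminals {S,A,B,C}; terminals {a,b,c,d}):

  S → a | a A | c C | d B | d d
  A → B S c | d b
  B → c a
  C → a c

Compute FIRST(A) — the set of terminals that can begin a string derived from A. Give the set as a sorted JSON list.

Compute FIRST by fixpoint:
[1]
  A via A→d b: +{d}
  B via B→c a: +{c}
  C via C→a c: +{a}
  S via S→a: +{a}
  S via S→c C: +{c}
  S via S→d B: +{d}
  S: {a,c,d}  A: {d}  B: {c}  C: {a}
[2]
  A via A→B S c: +{c}
  S: {a,c,d}  A: {c,d}  B: {c}  C: {a}
[3] done
  S: {a,c,d}  A: {c,d}  B: {c}  C: {a}

FIRST(A) = ["c", "d"]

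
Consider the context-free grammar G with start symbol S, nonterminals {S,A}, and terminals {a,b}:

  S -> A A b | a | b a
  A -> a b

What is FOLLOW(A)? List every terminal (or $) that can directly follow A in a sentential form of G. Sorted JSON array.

Compute FIRST by fixpoint:
round 1:
  A via A→a b: +{a}
  S via S→A A b: +{a}
  S via S→b a: +{b}
  FIRST[S]={a,b}  FIRST[A]={a}
round 2: — fixpoint
  FIRST[S]={a,b}  FIRST[A]={a}

FOLLOW sets:
FOLLOW(S) := {$}
round 1:
  S→A A b: FOLLOW(A) ⊇ FIRST(A) = {a}; new: +{a}
  S→A A b: FOLLOW(A) ⊇ FIRST(b) = {b}; new: +{b}
  FOLLOW[S]={$}  FOLLOW[A]={a,b}
round 2: done
  FOLLOW[S]={$}  FOLLOW[A]={a,b}

FOLLOW(A) = ["a", "b"]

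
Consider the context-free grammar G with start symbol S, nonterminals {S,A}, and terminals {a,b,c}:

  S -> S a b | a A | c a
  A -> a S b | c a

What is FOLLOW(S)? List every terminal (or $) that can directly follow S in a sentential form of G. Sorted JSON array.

Compute FIRST by fixpoint:
[1]
  A via A→a S b: +{a}
  A via A→c a: +{c}
  S via S→a A: +{a}
  S via S→c a: +{c}
  FIRST[S]={a,c}  FIRST[A]={a,c}
[2] — fixpoint
  FIRST[S]={a,c}  FIRST[A]={a,c}

FOLLOW sets:
FOLLOW(S) := {$}
iter 1:
  A→a S b: FOLLOW(S) ⊇ FIRST(b) = {b}; new: +{b}
  S→S a b: FOLLOW(S) ⊇ FIRST(a) = {a}; new: +{a}
  S→a A: FOLLOW(A) ⊇ FOLLOW(S) ⊇ {$,a,b}; new: +{$,a,b}
  FOLLOW(S)={$,a,b}  FOLLOW(A)={$,a,b}
iter 2: (stable)
  FOLLOW(S)={$,a,b}  FOLLOW(A)={$,a,b}

FOLLOW(S) = ["$", "a", "b"]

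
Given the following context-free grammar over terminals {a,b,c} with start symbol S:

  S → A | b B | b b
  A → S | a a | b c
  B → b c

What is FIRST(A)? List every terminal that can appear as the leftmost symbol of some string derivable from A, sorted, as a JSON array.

FIRST iteration:
iter 1:
  A via A→a a: +{a}
  A via A→b c: +{b}
  B via B→b c: +{b}
  S via S→A: +{a,b}
  S: {a,b}  A: {a,b}  B: {b}
iter 2: (no change)
  S: {a,b}  A: {a,b}  B: {b}

FIRST(A) = ["a", "b"]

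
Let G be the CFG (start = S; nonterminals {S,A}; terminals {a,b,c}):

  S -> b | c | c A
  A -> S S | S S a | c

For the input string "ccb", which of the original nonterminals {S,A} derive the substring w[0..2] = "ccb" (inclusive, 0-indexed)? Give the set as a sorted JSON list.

CNF form of G:
  S -> T1 A | b | c
  A -> S S | S X2 | c
  T0 -> a
  T1 -> c
  X2 -> S T0

CYK table (by increasing span) — only the sub-triangle for w[0..2]:
  T[0,0] 'c' = {A,S,T1}  orig:{A,S}
  T[1,1] 'c' = {A,S,T1}  orig:{A,S}
  T[2,2] 'b' = {S}
  T[0,1] 'cc' = {A,S}
  T[1,2] 'cb' = {A}
  T[0,2] 'ccb' = {A,S}

Original NTs in T[0,2] deriving "ccb": ["A", "S"]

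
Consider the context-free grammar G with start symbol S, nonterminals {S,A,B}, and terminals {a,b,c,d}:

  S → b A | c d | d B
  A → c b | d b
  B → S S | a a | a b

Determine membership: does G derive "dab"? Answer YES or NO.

CNF form of G:
  S -> T0 T2 | T1 A | T2 B
  A -> T0 T1 | T2 T1
  B -> S S | T3 T1 | T3 T3
  T0 -> c
  T1 -> b
  T2 -> d
  T3 -> a

CYK fill:
  [0..0]={T2}  "d"  orig:{}
  [1..1]={T3}  "a"  orig:{}
  [2..2]={T1}  "b"  orig:{}
  [0..1]=∅  "da"
  [1..2]={B}  "ab"
  [0..2]={S}  "dab"

S ∈ T[0,2] ⇒ YES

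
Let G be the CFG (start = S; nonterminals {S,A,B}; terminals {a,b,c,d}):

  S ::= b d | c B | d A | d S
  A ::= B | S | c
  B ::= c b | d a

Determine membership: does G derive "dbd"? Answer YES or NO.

Convert to CNF:
  S -> T0 T1 | T1 A | T1 S | T2 B
  A -> T0 T1 | T1 A | T1 S | T1 T3 | T2 B | T2 T0 | c
  B -> T1 T3 | T2 T0
  T0 -> b
  T1 -> d
  T2 -> c
  T3 -> a

Fill CYK table bottom-up:
  T[0,0] 'd' = {T1}  orig:{}
  T[1,1] 'b' = {T0}  orig:{}
  T[2,2] 'd' = {T1}  orig:{}
  T[0,1] 'db' = ∅
  T[1,2] 'bd' = {A,S}
  T[0,2] 'dbd' = {A,S}

S ∈ T[0,2] ⇒ YES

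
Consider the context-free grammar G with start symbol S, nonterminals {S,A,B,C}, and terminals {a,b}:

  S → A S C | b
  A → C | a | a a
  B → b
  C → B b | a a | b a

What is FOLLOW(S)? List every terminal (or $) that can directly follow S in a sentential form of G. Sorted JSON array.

Compute FIRST by fixpoint:
iter 1:
  A via A→a: +{a}
  B via B→b: +{b}
  C via C→B b: +{b}
  C via C→a a: +{a}
  S via S→A S C: +{a}
  S via S→b: +{b}
  FIRST(S)={a,b}  FIRST(A)={a}  FIRST(B)={b}  FIRST(C)={a,b}
iter 2:
  A via A→C: +{b}
  FIRST(S)={a,b}  FIRST(A)={a,b}  FIRST(B)={b}  FIRST(C)={a,b}
iter 3: (no change)
  FIRST(S)={a,b}  FIRST(A)={a,b}  FIRST(B)={b}  FIRST(C)={a,b}

Compute FOLLOW by fixpoint:
seed FOLLOW(S) with $
[1]
  C→B b: FOLLOW(B) ⊇ FIRST(b) = {b}; new: +{b}
  S→A S C: FOLLOW(A) ⊇ FIRST(S) = {a,b}; new: +{a,b}
  S→A S C: FOLLOW(S) ⊇ FIRST(C) = {a,b}; new: +{a,b}
  S→A S C: FOLLOW(C) ⊇ FOLLOW(S) ⊇ {$,a,b}; new: +{$,a,b}
  S: {$,a,b}  A: {a,b}  B: {b}  C: {$,a,b}
[2] done
  S: {$,a,b}  A: {a,b}  B: {b}  C: {$,a,b}

FOLLOW(S) = ["$", "a", "b"]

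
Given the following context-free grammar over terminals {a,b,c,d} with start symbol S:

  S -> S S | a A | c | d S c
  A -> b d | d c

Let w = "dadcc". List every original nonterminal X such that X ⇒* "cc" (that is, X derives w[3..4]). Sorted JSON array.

Convert to CNF:
  S -> S S | T1 X4 | T3 A | c
  A -> T0 T1 | T1 T2
  T0 -> b
  T1 -> d
  T2 -> c
  T3 -> a
  X4 -> S T2

CYK fill (cells [i..j] with 3 ≤ i ≤ j ≤ 4 only):
  cell(3,3) c: {S,T2}  orig:{S}
  cell(4,4) c: {S,T2}  orig:{S}
  cell(3,4) cc: {S,X4}  orig:{S}

Original NTs in T[3,4] deriving "cc": ["S"]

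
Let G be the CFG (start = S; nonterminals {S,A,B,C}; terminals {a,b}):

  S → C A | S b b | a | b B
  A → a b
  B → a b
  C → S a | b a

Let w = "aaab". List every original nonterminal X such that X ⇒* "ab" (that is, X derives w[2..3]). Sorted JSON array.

CNF form of G:
  S -> C A | S X2 | T1 B | a
  A -> T0 T1
  B -> T0 T1
  C -> S T0 | T1 T0
  T0 -> a
  T1 -> b
  X2 -> T1 T1

Fill CYK table bottom-up, restricted to cells inside w[2..3]:
  [2..2]={S,T0}  "a"  orig:{S}
  [3..3]={T1}  "b"  orig:{}
  [2..3]={A,B}  "ab"

Original NTs in T[2,3] deriving "ab": ["A", "B"]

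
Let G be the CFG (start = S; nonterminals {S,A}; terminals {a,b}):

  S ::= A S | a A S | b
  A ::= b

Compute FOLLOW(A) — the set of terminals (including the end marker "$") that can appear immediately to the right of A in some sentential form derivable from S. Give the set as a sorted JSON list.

FIRST iteration:
[1]
  A via A→b: +{b}
  S via S→A S: +{b}
  S via S→a A S: +{a}
  FIRST(S)={a,b}  FIRST(A)={b}
[2] (stable)
  FIRST(S)={a,b}  FIRST(A)={b}

Compute FOLLOW by fixpoint:
initialize: $ ∈ FOLLOW(S)
iter 1:
  S→A S: FOLLOW(A) ⊇ FIRST(S) = {a,b}; new: +{a,b}
  FOLLOW[S]={$}  FOLLOW[A]={a,b}
iter 2: done
  FOLLOW[S]={$}  FOLLOW[A]={a,b}

FOLLOW(A) = ["a", "b"]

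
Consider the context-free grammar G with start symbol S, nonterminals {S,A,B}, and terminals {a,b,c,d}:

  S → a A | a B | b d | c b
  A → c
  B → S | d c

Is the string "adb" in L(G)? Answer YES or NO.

Convert to CNF:
  S -> T0 A | T0 B | T1 T2 | T3 T1
  A -> c
  B -> T0 A | T0 B | T1 T2 | T2 T3 | T3 T1
  T0 -> a
  T1 -> b
  T2 -> d
  T3 -> c

CYK fill:
  cell(0,0) a: {T0}  orig:{}
  cell(1,1) d: {T2}  orig:{}
  cell(2,2) b: {T1}  orig:{}
  cell(0,1) ad: ∅
  cell(1,2) db: ∅
  cell(0,2) adb: ∅

S ∉ T[0,2] ⇒ NO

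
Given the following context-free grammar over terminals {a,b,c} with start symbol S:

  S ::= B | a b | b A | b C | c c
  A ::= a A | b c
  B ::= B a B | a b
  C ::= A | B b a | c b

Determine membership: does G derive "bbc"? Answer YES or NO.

CNF form of G:
  S -> B X5 | T0 T1 | T1 A | T1 C | T2 T2
  A -> T0 A | T1 T2
  B -> B X3 | T0 T1
  C -> B X4 | T0 A | T1 T2 | T2 T1
  T0 -> a
  T1 -> b
  T2 -> c
  X3 -> T0 B
  X4 -> T1 T0
  X5 -> T0 B

Fill CYK table bottom-up:
  T[0,0] 'b' = {T1}  orig:{}
  T[1,1] 'b' = {T1}  orig:{}
  T[2,2] 'c' = {T2}  orig:{}
  T[0,1] 'bb' = ∅
  T[1,2] 'bc' = {A,C}
  T[0,2] 'bbc' = {S}

S ∈ T[0,2] ⇒ YES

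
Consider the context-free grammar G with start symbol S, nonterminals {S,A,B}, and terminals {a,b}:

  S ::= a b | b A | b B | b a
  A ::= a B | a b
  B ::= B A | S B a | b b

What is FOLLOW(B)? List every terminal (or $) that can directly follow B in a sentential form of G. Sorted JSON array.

FIRST iteration:
pass 1:
  A via A→a B: +{a}
  B via B→b b: +{b}
  S via S→a b: +{a}
  S via S→b A: +{b}
  S: {a,b}  A: {a}  B: {b}
pass 2:
  B via B→S B a: +{a}
  S: {a,b}  A: {a}  B: {a,b}
pass 3: (stable)
  S: {a,b}  A: {a}  B: {a,b}

FOLLOW iteration:
seed FOLLOW(S) with $
round 1:
  B→B A: FOLLOW(B) ⊇ FIRST(A) = {a}; new: +{a}
  B→B A: FOLLOW(A) ⊇ FOLLOW(B) ⊇ {a}; new: +{a}
  B→S B a: FOLLOW(S) ⊇ FIRST(B) = {a,b}; new: +{a,b}
  S→b A: FOLLOW(A) ⊇ FOLLOW(S) ⊇ {$,a,b}; new: +{$,b}
  S→b B: FOLLOW(B) ⊇ FOLLOW(S) ⊇ {$,a,b}; new: +{$,b}
  FOLLOW(S)={$,a,b}  FOLLOW(A)={$,a,b}  FOLLOW(B)={$,a,b}
round 2: done
  FOLLOW(S)={$,a,b}  FOLLOW(A)={$,a,b}  FOLLOW(B)={$,a,b}

FOLLOW(B) = ["$", "a", "b"]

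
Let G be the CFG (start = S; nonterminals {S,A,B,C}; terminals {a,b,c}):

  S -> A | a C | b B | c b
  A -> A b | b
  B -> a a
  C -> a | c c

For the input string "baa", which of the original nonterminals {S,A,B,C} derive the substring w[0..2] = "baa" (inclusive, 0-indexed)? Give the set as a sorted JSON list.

Convert to CNF:
  S -> A T0 | T0 B | T1 C | T2 T0 | b
  A -> A T0 | b
  B -> T1 T1
  C -> T2 T2 | a
  T0 -> b
  T1 -> a
  T2 -> c

Fill CYK table bottom-up (cells [i..j] with 0 ≤ i ≤ j ≤ 2 only):
  cell(0,0) b: {A,S,T0}  orig:{A,S}
  cell(1,1) a: {C,T1}  orig:{C}
  cell(2,2) a: {C,T1}  orig:{C}
  cell(0,1) ba: ∅
  cell(1,2) aa: {B,S}
  cell(0,2) baa: {S}

Original NTs in T[0,2] deriving "baa": ["S"]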